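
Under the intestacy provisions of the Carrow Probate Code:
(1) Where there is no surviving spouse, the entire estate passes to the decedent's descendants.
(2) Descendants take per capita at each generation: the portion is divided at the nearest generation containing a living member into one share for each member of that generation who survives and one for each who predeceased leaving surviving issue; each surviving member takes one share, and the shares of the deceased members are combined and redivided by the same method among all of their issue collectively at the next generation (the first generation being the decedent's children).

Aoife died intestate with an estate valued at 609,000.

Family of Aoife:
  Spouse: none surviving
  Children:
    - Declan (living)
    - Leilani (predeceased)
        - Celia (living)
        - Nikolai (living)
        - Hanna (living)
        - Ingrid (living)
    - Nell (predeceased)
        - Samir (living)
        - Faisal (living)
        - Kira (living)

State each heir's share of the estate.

Declan: 203,000; Celia: 58,000; Nikolai: 58,000; Hanna: 58,000; Ingrid: 58,000; Samir: 58,000; Faisal: 58,000; Kira: 58,000

The entire 609,000 passes to the descendants.
That amount (609,000) is divided at the children's generation into 3 shares of 203,000. Declan takes 203,000. The 2 shares of the deceased (Leilani and Nell) are combined into a pool of 406,000.
That pool (406,000) is divided at the grandchildren's generation equally among Celia, Nikolai, Hanna, Ingrid, Samir, Faisal, and Kira: 58,000 each.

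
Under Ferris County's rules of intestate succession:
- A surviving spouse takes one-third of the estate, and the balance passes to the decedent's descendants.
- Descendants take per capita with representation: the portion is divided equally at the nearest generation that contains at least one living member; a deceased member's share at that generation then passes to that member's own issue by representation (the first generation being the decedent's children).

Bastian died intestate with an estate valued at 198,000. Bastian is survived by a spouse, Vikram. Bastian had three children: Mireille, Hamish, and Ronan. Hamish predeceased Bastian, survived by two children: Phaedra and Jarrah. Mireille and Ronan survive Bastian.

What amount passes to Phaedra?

Vikram takes one-third of 198,000 = 66,000. The remaining 132,000 passes to the descendants.
The descendants' portion (132,000) is divided into 3 shares of 44,000: Mireille and Ronan each take 44,000; Hamish's 44,000 share passes to Hamish's issue.
Hamish's share (44,000) is divided into 2 shares of 22,000: Phaedra and Jarrah each take 22,000.

Phaedra receives 22,000.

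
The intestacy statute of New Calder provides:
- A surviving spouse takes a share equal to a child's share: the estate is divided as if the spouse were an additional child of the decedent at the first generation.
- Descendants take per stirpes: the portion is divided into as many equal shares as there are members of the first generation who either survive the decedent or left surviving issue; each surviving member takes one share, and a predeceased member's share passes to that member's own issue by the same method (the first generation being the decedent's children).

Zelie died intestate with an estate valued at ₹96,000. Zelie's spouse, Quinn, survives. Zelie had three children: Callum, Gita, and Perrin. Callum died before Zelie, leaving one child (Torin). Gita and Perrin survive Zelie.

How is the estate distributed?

The spouse counts as an additional share at the children's level, so there are 4 primary shares of ₹24,000. Quinn takes one such share (₹24,000).
The children's combined portion (₹72,000) is divided into 3 shares of ₹24,000: Gita and Perrin each take ₹24,000; Callum's ₹24,000 share passes to Callum's issue.
Callum's share (₹24,000) passes entirely to Torin.

Quinn: ₹24,000; Torin: ₹24,000; Gita: ₹24,000; Perrin: ₹24,000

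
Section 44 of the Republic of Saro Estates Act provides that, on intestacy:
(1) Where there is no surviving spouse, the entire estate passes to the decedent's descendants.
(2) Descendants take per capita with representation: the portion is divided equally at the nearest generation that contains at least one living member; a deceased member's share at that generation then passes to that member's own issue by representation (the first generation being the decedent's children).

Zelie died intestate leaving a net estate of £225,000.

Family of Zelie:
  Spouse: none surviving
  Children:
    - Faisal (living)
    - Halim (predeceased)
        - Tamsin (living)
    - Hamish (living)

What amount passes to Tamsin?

The entire £225,000 passes to the descendants.
That amount (£225,000) is divided into 3 shares of £75,000: Faisal and Hamish each take £75,000; Halim's £75,000 share passes to Halim's issue.
Halim's share (£75,000) passes entirely to Tamsin.

Tamsin receives £75,000.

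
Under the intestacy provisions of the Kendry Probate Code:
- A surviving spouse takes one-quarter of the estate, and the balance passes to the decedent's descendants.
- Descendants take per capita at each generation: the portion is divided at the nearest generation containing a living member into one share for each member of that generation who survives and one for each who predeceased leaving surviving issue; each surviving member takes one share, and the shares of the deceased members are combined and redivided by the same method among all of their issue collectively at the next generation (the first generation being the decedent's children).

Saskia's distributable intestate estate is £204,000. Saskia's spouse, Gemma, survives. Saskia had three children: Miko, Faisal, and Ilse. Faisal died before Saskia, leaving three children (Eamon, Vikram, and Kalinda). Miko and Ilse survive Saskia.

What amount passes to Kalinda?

Kalinda receives £17,000.

Gemma takes one-quarter of £204,000 = £51,000. The remaining £153,000 passes to the descendants.
The descendants' portion (£153,000) is divided at the children's generation into 3 shares of £51,000. Miko and Ilse each take £51,000. The remaining share for the deceased Faisal (£51,000) is carried to the next generation.
That pool (£51,000) is divided at the grandchildren's generation equally among Eamon, Vikram, and Kalinda: £17,000 each.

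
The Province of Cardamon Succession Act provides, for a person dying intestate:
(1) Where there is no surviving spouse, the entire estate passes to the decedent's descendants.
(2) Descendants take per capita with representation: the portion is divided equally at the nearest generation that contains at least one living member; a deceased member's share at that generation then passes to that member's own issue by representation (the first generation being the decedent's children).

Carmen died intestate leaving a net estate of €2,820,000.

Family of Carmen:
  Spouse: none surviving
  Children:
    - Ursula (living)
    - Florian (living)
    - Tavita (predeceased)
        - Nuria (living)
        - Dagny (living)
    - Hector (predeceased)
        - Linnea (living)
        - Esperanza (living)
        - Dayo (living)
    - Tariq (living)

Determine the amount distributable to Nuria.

The entire €2,820,000 passes to the descendants.
That amount (€2,820,000) is divided into 5 shares of €564,000: Ursula, Florian, and Tariq each take €564,000; Tavita's €564,000 share passes to Tavita's issue; Hector's €564,000 share passes to Hector's issue.
Tavita's share (€564,000) is divided into 2 shares of €282,000: Nuria and Dagny each take €282,000.
Hector's share (€564,000) is divided into 3 shares of €188,000: Linnea, Esperanza, and Dayo each take €188,000.

Nuria receives €282,000.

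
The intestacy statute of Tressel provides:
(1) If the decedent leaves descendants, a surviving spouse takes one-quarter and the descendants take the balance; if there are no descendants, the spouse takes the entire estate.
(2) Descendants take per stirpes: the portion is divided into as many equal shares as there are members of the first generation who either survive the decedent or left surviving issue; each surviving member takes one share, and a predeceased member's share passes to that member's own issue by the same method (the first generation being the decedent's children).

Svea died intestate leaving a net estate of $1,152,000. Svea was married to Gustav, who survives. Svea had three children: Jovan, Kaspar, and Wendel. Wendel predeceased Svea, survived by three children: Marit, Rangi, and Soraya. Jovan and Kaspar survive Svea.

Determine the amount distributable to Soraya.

Gustav takes one-quarter of $1,152,000 = $288,000. The remaining $864,000 passes to the descendants.
The descendants' portion ($864,000) is divided into 3 shares of $288,000: Jovan and Kaspar each take $288,000; Wendel's $288,000 share passes to Wendel's issue.
Wendel's share ($288,000) is divided into 3 shares of $96,000: Marit, Rangi, and Soraya each take $96,000.

Soraya receives $96,000.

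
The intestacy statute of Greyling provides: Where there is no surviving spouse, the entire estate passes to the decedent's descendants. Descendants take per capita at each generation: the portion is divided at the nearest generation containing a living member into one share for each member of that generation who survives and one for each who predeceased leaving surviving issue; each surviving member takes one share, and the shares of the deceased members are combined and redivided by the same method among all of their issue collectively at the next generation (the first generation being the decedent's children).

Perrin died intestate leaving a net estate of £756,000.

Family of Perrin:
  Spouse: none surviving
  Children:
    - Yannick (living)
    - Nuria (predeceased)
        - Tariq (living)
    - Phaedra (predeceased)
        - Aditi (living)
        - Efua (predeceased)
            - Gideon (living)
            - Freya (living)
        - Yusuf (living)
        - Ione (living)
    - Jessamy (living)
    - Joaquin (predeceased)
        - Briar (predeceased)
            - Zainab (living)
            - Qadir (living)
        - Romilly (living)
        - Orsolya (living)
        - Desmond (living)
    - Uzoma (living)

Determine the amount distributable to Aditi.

The entire £756,000 passes to the descendants.
That amount (£756,000) is divided at the children's generation into 6 shares of £126,000. Yannick, Jessamy, and Uzoma each take £126,000. The 3 shares of the deceased (Nuria, Phaedra, and Joaquin) are combined into a pool of £378,000.
That pool (£378,000) is divided at the grandchildren's generation into 9 shares of £42,000. Tariq, Aditi, Yusuf, Ione, Romilly, Orsolya, and Desmond each take £42,000. The 2 shares of the deceased (Efua and Briar) are combined into a pool of £84,000.
That pool (£84,000) is divided at the great-grandchildren's generation equally among Gideon, Freya, Zainab, and Qadir: £21,000 each.

Aditi receives £42,000.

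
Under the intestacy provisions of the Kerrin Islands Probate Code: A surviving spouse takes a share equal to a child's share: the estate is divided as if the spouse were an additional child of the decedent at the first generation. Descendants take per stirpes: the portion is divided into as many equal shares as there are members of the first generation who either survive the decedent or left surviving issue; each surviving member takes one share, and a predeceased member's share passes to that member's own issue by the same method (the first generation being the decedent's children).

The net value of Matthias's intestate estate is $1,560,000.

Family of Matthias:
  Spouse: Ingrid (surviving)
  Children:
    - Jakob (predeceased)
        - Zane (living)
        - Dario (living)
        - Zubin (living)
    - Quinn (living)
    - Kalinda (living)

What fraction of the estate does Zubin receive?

Zubin receives 1/12 of the estate.

The spouse counts as an additional share at the children's level, so there are 4 primary shares of $390,000. Ingrid takes one such share ($390,000).
The children's combined portion ($1,170,000) is divided into 3 shares of $390,000: Quinn and Kalinda each take $390,000; Jakob's $390,000 share passes to Jakob's issue.
Jakob's share ($390,000) is divided into 3 shares of $130,000: Zane, Dario, and Zubin each take $130,000.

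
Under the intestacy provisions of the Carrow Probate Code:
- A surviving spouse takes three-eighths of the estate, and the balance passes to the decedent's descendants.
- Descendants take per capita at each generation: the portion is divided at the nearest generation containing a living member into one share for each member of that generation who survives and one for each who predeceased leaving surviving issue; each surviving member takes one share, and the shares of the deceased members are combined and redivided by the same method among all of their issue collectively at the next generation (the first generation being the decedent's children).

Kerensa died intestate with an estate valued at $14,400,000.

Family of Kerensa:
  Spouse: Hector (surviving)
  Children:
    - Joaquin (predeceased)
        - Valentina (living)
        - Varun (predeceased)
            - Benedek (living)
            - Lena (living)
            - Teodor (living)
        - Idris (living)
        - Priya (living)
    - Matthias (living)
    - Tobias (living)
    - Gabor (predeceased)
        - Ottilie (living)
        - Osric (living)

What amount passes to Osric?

Hector takes three-eighths of $14,400,000 = $5,400,000. The remaining $9,000,000 passes to the descendants.
The descendants' portion ($9,000,000) is divided at the children's generation into 4 shares of $2,250,000. Matthias and Tobias each take $2,250,000. The 2 shares of the deceased (Joaquin and Gabor) are combined into a pool of $4,500,000.
That pool ($4,500,000) is divided at the grandchildren's generation into 6 shares of $750,000. Valentina, Idris, Priya, Ottilie, and Osric each take $750,000. The remaining share for the deceased Varun ($750,000) is carried to the next generation.
That pool ($750,000) is divided at the great-grandchildren's generation equally among Benedek, Lena, and Teodor: $250,000 each.

Osric receives $750,000.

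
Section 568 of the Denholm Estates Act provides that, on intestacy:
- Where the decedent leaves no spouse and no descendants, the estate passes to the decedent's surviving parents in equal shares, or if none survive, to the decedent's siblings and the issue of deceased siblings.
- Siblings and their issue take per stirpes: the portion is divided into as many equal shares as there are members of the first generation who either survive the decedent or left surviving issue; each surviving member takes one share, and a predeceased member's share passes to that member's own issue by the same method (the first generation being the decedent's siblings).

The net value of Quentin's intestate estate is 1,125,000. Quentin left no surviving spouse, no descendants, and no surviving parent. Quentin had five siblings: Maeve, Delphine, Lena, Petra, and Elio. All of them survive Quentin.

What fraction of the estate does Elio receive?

The entire 1,125,000 passes to the siblings and their issue.
That amount (1,125,000) is divided into 5 shares of 225,000: Maeve, Delphine, Lena, Petra, and Elio each take 225,000.

Elio receives 1/5 of the estate.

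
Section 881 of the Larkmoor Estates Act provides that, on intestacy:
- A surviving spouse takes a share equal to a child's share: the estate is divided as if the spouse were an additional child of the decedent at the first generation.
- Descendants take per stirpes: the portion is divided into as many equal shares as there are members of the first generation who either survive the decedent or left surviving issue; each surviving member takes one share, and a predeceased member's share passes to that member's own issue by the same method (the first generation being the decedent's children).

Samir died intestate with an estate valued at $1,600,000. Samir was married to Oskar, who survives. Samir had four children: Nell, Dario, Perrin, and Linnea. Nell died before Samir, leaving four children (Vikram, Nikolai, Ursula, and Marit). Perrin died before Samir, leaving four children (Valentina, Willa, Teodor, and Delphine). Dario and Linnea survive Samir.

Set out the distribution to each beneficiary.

The spouse counts as an additional share at the children's level, so there are 5 primary shares of $320,000. Oskar takes one such share ($320,000).
The children's combined portion ($1,280,000) is divided into 4 shares of $320,000: Dario and Linnea each take $320,000; Nell's $320,000 share passes to Nell's issue; Perrin's $320,000 share passes to Perrin's issue.
Nell's share ($320,000) is divided into 4 shares of $80,000: Vikram, Nikolai, Ursula, and Marit each take $80,000.
Perrin's share ($320,000) is divided into 4 shares of $80,000: Valentina, Willa, Teodor, and Delphine each take $80,000.

Oskar: $320,000; Vikram: $80,000; Nikolai: $80,000; Ursula: $80,000; Marit: $80,000; Dario: $320,000; Valentina: $80,000; Willa: $80,000; Teodor: $80,000; Delphine: $80,000; Linnea: $320,000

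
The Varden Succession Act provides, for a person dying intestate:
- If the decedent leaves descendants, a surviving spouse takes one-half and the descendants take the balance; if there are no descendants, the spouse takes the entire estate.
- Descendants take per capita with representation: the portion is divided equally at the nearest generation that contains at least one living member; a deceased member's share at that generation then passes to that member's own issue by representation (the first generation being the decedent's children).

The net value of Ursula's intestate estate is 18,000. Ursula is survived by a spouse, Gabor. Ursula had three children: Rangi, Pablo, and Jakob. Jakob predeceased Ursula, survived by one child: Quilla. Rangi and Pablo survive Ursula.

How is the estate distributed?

Gabor: 9,000; Rangi: 3,000; Pablo: 3,000; Quilla: 3,000

Gabor takes one-half of 18,000 = 9,000. The remaining 9,000 passes to the descendants.
The descendants' portion (9,000) is divided into 3 shares of 3,000: Rangi and Pablo each take 3,000; Jakob's 3,000 share passes to Jakob's issue.
Jakob's share (3,000) passes entirely to Quilla.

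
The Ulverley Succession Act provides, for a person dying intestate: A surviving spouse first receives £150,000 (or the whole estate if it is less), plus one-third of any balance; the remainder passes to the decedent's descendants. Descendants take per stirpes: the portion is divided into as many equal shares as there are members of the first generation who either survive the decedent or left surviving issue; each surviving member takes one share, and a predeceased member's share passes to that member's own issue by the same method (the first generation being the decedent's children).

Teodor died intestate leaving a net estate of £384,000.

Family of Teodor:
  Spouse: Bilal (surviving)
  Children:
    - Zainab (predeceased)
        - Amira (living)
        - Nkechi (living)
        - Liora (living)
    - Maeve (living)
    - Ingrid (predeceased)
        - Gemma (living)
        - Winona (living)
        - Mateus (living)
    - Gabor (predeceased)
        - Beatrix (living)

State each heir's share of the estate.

Bilal: £228,000; Amira: £13,000; Nkechi: £13,000; Liora: £13,000; Maeve: £39,000; Gemma: £13,000; Winona: £13,000; Mateus: £13,000; Beatrix: £39,000

Bilal first takes £150,000, leaving a balance of £234,000. Bilal then takes one-third of the balance (£78,000), for a total of £228,000. The remaining £156,000 passes to the descendants.
The descendants' portion (£156,000) is divided into 4 shares of £39,000: Maeve takes £39,000; Zainab's £39,000 share passes to Zainab's issue; Ingrid's £39,000 share passes to Ingrid's issue; Gabor's £39,000 share passes to Gabor's issue.
Zainab's share (£39,000) is divided into 3 shares of £13,000: Amira, Nkechi, and Liora each take £13,000.
Ingrid's share (£39,000) is divided into 3 shares of £13,000: Gemma, Winona, and Mateus each take £13,000.
Gabor's share (£39,000) passes entirely to Beatrix.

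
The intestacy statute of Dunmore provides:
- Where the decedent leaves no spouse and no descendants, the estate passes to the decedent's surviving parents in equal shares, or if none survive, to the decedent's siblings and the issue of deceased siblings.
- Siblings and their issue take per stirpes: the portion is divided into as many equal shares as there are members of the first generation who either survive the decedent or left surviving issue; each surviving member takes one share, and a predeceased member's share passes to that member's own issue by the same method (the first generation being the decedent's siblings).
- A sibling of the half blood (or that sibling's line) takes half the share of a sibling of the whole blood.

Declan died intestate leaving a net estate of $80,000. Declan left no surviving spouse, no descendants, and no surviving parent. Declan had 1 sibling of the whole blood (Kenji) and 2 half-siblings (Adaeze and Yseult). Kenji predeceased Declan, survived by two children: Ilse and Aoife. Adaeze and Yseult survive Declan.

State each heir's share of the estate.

The entire $80,000 passes to the siblings and their issue.
Counting each half-blood sibling's line as half a unit, there are 2 units in $80,000, so one unit is $40,000. Whole-blood lines (Kenji) take $40,000 each; half-blood lines (Adaeze and Yseult) take $20,000 each.
Kenji's share ($40,000) is divided into 2 shares of $20,000: Ilse and Aoife each take $20,000.

Ilse: $20,000; Aoife: $20,000; Adaeze: $20,000; Yseult: $20,000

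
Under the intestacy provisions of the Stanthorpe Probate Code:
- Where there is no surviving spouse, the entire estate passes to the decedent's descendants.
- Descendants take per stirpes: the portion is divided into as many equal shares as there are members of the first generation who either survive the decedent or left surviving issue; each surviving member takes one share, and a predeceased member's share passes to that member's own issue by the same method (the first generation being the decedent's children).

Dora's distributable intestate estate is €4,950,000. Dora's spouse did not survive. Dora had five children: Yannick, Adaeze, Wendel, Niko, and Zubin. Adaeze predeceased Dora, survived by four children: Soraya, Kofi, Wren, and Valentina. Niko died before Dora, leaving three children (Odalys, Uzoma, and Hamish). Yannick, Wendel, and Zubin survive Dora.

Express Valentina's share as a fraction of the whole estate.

Valentina receives 1/20 of the estate.

The entire €4,950,000 passes to the descendants.
That amount (€4,950,000) is divided into 5 shares of €990,000: Yannick, Wendel, and Zubin each take €990,000; Adaeze's €990,000 share passes to Adaeze's issue; Niko's €990,000 share passes to Niko's issue.
Adaeze's share (€990,000) is divided into 4 shares of €247,500: Soraya, Kofi, Wren, and Valentina each take €247,500.
Niko's share (€990,000) is divided into 3 shares of €330,000: Odalys, Uzoma, and Hamish each take €330,000.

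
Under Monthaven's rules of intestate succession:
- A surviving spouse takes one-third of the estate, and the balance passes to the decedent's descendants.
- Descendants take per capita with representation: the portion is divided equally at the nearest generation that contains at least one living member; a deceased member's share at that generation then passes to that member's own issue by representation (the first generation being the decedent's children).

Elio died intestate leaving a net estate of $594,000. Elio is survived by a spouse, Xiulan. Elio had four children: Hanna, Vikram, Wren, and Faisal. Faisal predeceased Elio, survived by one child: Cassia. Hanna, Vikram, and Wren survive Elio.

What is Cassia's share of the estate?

Xiulan takes one-third of $594,000 = $198,000. The remaining $396,000 passes to the descendants.
The descendants' portion ($396,000) is divided into 4 shares of $99,000: Hanna, Vikram, and Wren each take $99,000; Faisal's $99,000 share passes to Faisal's issue.
Faisal's share ($99,000) passes entirely to Cassia.

Cassia receives $99,000.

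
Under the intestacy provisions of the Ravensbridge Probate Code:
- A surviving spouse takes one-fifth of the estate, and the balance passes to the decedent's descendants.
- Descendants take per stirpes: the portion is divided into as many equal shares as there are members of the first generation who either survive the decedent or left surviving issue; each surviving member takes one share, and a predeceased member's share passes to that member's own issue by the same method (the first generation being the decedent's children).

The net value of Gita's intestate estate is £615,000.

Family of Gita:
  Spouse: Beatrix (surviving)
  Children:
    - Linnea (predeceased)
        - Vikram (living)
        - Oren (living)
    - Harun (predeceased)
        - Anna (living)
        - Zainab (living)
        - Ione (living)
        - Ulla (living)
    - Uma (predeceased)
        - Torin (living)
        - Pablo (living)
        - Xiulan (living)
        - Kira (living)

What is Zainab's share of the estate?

Beatrix takes one-fifth of £615,000 = £123,000. The remaining £492,000 passes to the descendants.
The descendants' portion (£492,000) is divided into 3 shares of £164,000: Linnea's £164,000 share passes to Linnea's issue; Harun's £164,000 share passes to Harun's issue; Uma's £164,000 share passes to Uma's issue.
Linnea's share (£164,000) is divided into 2 shares of £82,000: Vikram and Oren each take £82,000.
Harun's share (£164,000) is divided into 4 shares of £41,000: Anna, Zainab, Ione, and Ulla each take £41,000.
Uma's share (£164,000) is divided into 4 shares of £41,000: Torin, Pablo, Xiulan, and Kira each take £41,000.

Zainab receives £41,000.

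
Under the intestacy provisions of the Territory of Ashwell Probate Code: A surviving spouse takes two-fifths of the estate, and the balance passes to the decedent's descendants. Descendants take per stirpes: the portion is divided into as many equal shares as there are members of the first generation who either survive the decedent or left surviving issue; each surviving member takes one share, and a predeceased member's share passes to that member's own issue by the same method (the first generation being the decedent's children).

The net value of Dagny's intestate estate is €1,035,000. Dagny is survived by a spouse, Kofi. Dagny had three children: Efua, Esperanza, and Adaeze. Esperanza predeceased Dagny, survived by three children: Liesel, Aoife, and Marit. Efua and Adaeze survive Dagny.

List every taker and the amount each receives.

Kofi: €414,000; Efua: €207,000; Liesel: €69,000; Aoife: €69,000; Marit: €69,000; Adaeze: €207,000

Kofi takes two-fifths of €1,035,000 = €414,000. The remaining €621,000 passes to the descendants.
The descendants' portion (€621,000) is divided into 3 shares of €207,000: Efua and Adaeze each take €207,000; Esperanza's €207,000 share passes to Esperanza's issue.
Esperanza's share (€207,000) is divided into 3 shares of €69,000: Liesel, Aoife, and Marit each take €69,000.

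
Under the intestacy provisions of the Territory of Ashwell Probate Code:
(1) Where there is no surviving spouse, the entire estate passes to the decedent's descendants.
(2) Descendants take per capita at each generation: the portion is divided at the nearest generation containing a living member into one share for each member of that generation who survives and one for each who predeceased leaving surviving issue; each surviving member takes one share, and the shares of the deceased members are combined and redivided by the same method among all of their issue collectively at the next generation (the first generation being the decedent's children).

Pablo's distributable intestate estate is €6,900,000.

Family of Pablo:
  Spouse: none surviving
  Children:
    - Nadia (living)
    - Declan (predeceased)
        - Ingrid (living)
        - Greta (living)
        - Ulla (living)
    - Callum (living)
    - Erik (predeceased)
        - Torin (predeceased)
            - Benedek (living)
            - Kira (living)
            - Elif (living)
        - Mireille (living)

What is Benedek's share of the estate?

Benedek receives €230,000.

The entire €6,900,000 passes to the descendants.
That amount (€6,900,000) is divided at the children's generation into 4 shares of €1,725,000. Nadia and Callum each take €1,725,000. The 2 shares of the deceased (Declan and Erik) are combined into a pool of €3,450,000.
That pool (€3,450,000) is divided at the grandchildren's generation into 5 shares of €690,000. Ingrid, Greta, Ulla, and Mireille each take €690,000. The remaining share for the deceased Torin (€690,000) is carried to the next generation.
That pool (€690,000) is divided at the great-grandchildren's generation equally among Benedek, Kira, and Elif: €230,000 each.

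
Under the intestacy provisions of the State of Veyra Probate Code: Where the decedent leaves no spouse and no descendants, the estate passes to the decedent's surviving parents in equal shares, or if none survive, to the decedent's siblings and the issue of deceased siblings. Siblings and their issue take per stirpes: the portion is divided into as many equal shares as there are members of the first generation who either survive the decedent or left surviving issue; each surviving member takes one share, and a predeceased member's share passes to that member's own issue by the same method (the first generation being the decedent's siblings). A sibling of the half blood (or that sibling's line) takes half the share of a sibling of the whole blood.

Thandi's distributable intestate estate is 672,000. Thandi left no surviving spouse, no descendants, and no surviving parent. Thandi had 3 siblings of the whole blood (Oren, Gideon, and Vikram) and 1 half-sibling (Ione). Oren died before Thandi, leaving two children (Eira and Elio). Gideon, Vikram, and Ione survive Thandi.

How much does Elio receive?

The entire 672,000 passes to the siblings and their issue.
Counting each half-blood sibling's line as half a unit, there are 7/2 units in 672,000, so one unit is 192,000. Whole-blood lines (Oren, Gideon, and Vikram) take 192,000 each; half-blood lines (Ione) take 96,000 each.
Oren's share (192,000) is divided into 2 shares of 96,000: Eira and Elio each take 96,000.

Elio receives 96,000.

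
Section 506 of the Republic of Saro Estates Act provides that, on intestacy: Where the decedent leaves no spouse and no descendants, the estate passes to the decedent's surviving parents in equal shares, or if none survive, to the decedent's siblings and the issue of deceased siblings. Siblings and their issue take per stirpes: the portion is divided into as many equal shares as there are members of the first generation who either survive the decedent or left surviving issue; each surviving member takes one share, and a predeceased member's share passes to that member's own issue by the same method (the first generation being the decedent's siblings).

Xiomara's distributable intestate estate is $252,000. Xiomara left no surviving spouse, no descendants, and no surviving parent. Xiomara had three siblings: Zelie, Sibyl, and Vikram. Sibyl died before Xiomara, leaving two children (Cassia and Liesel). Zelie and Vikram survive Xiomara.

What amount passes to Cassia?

The entire $252,000 passes to the siblings and their issue.
That amount ($252,000) is divided into 3 shares of $84,000: Zelie and Vikram each take $84,000; Sibyl's $84,000 share passes to Sibyl's issue.
Sibyl's share ($84,000) is divided into 2 shares of $42,000: Cassia and Liesel each take $42,000.

Cassia receives $42,000.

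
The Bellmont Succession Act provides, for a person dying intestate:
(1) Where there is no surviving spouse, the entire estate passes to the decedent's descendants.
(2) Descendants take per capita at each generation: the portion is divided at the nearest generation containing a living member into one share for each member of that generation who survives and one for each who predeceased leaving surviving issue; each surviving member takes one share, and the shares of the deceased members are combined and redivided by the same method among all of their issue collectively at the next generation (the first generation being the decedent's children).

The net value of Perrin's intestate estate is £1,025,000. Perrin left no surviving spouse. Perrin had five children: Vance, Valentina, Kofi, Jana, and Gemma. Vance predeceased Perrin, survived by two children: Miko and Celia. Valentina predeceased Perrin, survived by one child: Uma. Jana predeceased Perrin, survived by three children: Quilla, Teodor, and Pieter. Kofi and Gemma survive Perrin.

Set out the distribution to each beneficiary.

Miko: £102,500; Celia: £102,500; Uma: £102,500; Kofi: £205,000; Quilla: £102,500; Teodor: £102,500; Pieter: £102,500; Gemma: £205,000

The entire £1,025,000 passes to the descendants.
That amount (£1,025,000) is divided at the children's generation into 5 shares of £205,000. Kofi and Gemma each take £205,000. The 3 shares of the deceased (Vance, Valentina, and Jana) are combined into a pool of £615,000.
That pool (£615,000) is divided at the grandchildren's generation equally among Miko, Celia, Uma, Quilla, Teodor, and Pieter: £102,500 each.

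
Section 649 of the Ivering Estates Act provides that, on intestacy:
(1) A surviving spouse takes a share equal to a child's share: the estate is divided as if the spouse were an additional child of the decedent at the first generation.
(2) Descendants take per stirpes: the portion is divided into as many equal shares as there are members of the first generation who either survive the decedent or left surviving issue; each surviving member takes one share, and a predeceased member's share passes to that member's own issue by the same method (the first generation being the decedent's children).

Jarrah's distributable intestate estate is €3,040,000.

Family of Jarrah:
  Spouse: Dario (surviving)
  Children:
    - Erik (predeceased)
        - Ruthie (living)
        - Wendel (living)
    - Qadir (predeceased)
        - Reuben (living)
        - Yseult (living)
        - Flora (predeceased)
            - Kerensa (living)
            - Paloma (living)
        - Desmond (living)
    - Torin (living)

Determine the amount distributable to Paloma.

The spouse counts as an additional share at the children's level, so there are 4 primary shares of €760,000. Dario takes one such share (€760,000).
The children's combined portion (€2,280,000) is divided into 3 shares of €760,000: Torin takes €760,000; Erik's €760,000 share passes to Erik's issue; Qadir's €760,000 share passes to Qadir's issue.
Erik's share (€760,000) is divided into 2 shares of €380,000: Ruthie and Wendel each take €380,000.
Qadir's share (€760,000) is divided into 4 shares of €190,000: Reuben, Yseult, and Desmond each take €190,000; Flora's €190,000 share passes to Flora's issue.
Flora's share (€190,000) is divided into 2 shares of €95,000: Kerensa and Paloma each take €95,000.

Paloma receives €95,000.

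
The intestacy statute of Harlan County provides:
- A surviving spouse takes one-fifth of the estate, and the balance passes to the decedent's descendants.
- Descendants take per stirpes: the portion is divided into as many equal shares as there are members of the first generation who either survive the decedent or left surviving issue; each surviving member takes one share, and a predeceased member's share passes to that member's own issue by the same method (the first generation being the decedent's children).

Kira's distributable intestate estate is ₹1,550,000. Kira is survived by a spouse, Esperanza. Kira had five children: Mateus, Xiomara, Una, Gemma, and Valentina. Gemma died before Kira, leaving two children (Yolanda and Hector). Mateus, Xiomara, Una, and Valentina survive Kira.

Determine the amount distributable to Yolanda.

Esperanza takes one-fifth of ₹1,550,000 = ₹310,000. The remaining ₹1,240,000 passes to the descendants.
The descendants' portion (₹1,240,000) is divided into 5 shares of ₹248,000: Mateus, Xiomara, Una, and Valentina each take ₹248,000; Gemma's ₹248,000 share passes to Gemma's issue.
Gemma's share (₹248,000) is divided into 2 shares of ₹124,000: Yolanda and Hector each take ₹124,000.

Yolanda receives ₹124,000.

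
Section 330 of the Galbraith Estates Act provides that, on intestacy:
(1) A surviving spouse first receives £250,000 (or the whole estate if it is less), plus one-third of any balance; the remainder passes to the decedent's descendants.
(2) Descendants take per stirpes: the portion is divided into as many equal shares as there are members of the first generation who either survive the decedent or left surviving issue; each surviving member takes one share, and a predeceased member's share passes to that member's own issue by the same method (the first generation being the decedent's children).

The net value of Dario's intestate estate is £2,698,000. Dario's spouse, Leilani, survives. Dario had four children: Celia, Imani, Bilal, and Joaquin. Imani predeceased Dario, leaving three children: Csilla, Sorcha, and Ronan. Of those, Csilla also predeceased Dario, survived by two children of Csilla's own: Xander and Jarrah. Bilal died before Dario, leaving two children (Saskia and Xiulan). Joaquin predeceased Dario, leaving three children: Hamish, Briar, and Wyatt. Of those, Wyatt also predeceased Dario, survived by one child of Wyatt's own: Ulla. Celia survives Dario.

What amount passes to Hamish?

Hamish receives £136,000.

Leilani first takes £250,000, leaving a balance of £2,448,000. Leilani then takes one-third of the balance (£816,000), for a total of £1,066,000. The remaining £1,632,000 passes to the descendants.
The descendants' portion (£1,632,000) is divided into 4 shares of £408,000: Celia takes £408,000; Imani's £408,000 share passes to Imani's issue; Bilal's £408,000 share passes to Bilal's issue; Joaquin's £408,000 share passes to Joaquin's issue.
Imani's share (£408,000) is divided into 3 shares of £136,000: Sorcha and Ronan each take £136,000; Csilla's £136,000 share passes to Csilla's issue.
Csilla's share (£136,000) is divided into 2 shares of £68,000: Xander and Jarrah each take £68,000.
Bilal's share (£408,000) is divided into 2 shares of £204,000: Saskia and Xiulan each take £204,000.
Joaquin's share (£408,000) is divided into 3 shares of £136,000: Hamish and Briar each take £136,000; Wyatt's £136,000 share passes to Wyatt's issue.
Wyatt's share (£136,000) passes entirely to Ulla.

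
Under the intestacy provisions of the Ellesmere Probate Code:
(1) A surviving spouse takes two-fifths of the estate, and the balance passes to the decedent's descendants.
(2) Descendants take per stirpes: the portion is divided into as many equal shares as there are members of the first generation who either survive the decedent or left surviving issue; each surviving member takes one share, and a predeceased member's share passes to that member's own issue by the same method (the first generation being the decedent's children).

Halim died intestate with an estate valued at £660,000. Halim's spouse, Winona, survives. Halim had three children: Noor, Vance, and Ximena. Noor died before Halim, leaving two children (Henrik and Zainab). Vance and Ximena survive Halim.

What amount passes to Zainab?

Winona takes two-fifths of £660,000 = £264,000. The remaining £396,000 passes to the descendants.
The descendants' portion (£396,000) is divided into 3 shares of £132,000: Vance and Ximena each take £132,000; Noor's £132,000 share passes to Noor's issue.
Noor's share (£132,000) is divided into 2 shares of £66,000: Henrik and Zainab each take £66,000.

Zainab receives £66,000.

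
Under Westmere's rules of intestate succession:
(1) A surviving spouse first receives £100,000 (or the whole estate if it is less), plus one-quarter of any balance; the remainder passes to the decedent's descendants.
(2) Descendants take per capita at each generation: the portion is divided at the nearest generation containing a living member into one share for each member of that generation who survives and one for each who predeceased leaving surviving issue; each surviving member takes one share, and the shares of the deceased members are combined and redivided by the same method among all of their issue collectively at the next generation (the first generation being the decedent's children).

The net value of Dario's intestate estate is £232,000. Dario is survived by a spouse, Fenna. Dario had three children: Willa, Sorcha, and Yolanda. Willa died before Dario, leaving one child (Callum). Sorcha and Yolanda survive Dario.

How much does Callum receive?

Callum receives £33,000.

Fenna first takes £100,000, leaving a balance of £132,000. Fenna then takes one-quarter of the balance (£33,000), for a total of £133,000. The remaining £99,000 passes to the descendants.
The descendants' portion (£99,000) is divided at the children's generation into 3 shares of £33,000. Sorcha and Yolanda each take £33,000. The remaining share for the deceased Willa (£33,000) is carried to the next generation.
That pool (£33,000) passes entirely to Callum, the sole taker at the grandchildren's generation.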